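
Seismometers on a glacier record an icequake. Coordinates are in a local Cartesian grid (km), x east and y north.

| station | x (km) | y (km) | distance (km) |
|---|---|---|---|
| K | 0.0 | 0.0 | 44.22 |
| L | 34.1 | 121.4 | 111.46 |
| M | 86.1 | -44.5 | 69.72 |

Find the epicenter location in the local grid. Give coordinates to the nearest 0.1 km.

(43.0, 10.3)

Circle about each station: x² + y² = 44.22²; (x − 34.1)² + (y − 121.4)² = 111.46²; (x − 86.1)² + (y + 44.5)² = 69.72².
Subtracting the K equation from the L and M equations removes the quadratic terms:
68.2 x + 242.8 y = 5432.85
172.2 x − 89.0 y = 6487.99
Solving the 2×2 system: x ≈ 43.0, y ≈ 10.3 km.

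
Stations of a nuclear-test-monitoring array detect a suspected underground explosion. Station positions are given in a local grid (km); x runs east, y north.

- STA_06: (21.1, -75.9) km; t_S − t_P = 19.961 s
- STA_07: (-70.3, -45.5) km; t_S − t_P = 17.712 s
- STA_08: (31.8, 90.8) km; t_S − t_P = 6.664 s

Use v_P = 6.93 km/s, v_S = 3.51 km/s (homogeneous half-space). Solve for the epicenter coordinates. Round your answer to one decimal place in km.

x ≈ -6.8 km, y ≈ 63.3 km

Distance from S−P lag: d = Δt · v_P v_S / (v_P − v_S) = Δt · (6.93·3.51)/(6.93−3.51) ≈ 7.1124·Δt.
So d_STA_06 = 141.97, d_STA_07 = 125.97, d_STA_08 = 47.40 km.
Circle about each station: (x − 21.1)² + (y + 75.9)² = 141.97²; (x + 70.3)² + (y + 45.5)² = 125.97²; (x − 31.8)² + (y − 90.8)² = 47.40².
Subtracting pairs of circle equations eliminates x²+y² and gives linear equations (the radical axes):
-182.8 x + 60.8 y = 5093.36
21.4 x + 333.4 y = 20958.58
Solving the 2×2 system: x ≈ -6.8, y ≈ 63.3 km.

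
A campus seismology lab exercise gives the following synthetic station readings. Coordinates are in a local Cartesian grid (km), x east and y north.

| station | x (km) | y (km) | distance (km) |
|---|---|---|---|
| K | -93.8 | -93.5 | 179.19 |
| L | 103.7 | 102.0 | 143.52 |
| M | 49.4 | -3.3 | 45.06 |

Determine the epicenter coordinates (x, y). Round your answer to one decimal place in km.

Circle about each station: (x + 93.8)² + (y + 93.5)² = 179.19²; (x − 103.7)² + (y − 102.0)² = 143.52²; (x − 49.4)² + (y + 3.3)² = 45.06².
Subtracting the K equation from the L and M equations removes the quadratic terms:
395.0 x + 391.0 y = 15128.07
286.4 x + 180.4 y = 14989.21
Solving the 2×2 system: x ≈ 76.9, y ≈ -39.0 km.
Check against K (with the unrounded x, y): √((x + 93.8)²+(y + 93.5)²) = 179.19 ≈ 179.19 km. ✓

(76.9, -39.0)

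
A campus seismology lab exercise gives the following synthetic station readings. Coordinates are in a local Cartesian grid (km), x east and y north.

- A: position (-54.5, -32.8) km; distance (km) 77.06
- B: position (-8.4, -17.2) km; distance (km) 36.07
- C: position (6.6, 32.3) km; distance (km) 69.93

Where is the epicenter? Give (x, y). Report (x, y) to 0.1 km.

Circle about each station: (x + 54.5)² + (y + 32.8)² = 77.06²; (x + 8.4)² + (y + 17.2)² = 36.07²; (x − 6.6)² + (y − 32.3)² = 69.93².
Subtracting pairs of circle equations eliminates x²+y² and gives linear equations (the radical axes):
92.2 x + 31.2 y = 957.51
122.2 x + 130.2 y = -1911.20
Solving the 2×2 system: x ≈ 22.5, y ≈ -35.8 km.
Check against A (with the unrounded x, y): √((x + 54.5)²+(y + 32.8)²) = 77.06 ≈ 77.06 km. ✓

(22.5, -35.8)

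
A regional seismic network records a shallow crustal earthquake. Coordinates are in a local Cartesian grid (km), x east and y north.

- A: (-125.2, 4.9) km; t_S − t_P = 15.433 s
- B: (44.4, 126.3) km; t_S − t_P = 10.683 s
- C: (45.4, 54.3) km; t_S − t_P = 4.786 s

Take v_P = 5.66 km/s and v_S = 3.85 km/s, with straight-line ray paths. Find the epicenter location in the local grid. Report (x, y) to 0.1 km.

x ≈ 60.5 km, y ≈ -1.3 km

Distance from S−P lag: d = Δt · v_P v_S / (v_P − v_S) = Δt · (5.66·3.85)/(5.66−3.85) ≈ 12.0392·Δt.
So d_A = 185.80, d_B = 128.62, d_C = 57.62 km.
Circle about each station: (x + 125.2)² + (y − 4.9)² = 185.80²; (x − 44.4)² + (y − 126.3)² = 128.62²; (x − 45.4)² + (y − 54.3)² = 57.62².
Subtracting the A equation from the B and C equations removes the quadratic terms:
339.2 x + 242.8 y = 20202.54
341.2 x + 98.8 y = 20512.18
Solving the 2×2 system: x ≈ 60.5, y ≈ -1.3 km.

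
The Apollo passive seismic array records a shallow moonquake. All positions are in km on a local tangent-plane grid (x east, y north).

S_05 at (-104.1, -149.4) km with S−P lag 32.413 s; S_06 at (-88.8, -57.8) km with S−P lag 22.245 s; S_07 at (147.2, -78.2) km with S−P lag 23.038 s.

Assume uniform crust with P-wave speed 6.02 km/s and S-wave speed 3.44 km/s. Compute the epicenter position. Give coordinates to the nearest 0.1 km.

Distance from S−P lag: d = Δt · v_P v_S / (v_P − v_S) = Δt · (6.02·3.44)/(6.02−3.44) ≈ 8.0267·Δt.
So d_S_05 = 260.17, d_S_06 = 178.55, d_S_07 = 184.92 km.
Circle about each station: (x + 104.1)² + (y + 149.4)² = 260.17²; (x + 88.8)² + (y + 57.8)² = 178.55²; (x − 147.2)² + (y + 78.2)² = 184.92².
Subtracting the S_05 equation from the S_06 and S_07 equations removes the quadratic terms:
30.6 x + 183.2 y = 13877.44
502.6 x + 142.4 y = 28118.93
Solving the 2×2 system: x ≈ 36.2, y ≈ 69.7 km.

x ≈ 36.2 km, y ≈ 69.7 km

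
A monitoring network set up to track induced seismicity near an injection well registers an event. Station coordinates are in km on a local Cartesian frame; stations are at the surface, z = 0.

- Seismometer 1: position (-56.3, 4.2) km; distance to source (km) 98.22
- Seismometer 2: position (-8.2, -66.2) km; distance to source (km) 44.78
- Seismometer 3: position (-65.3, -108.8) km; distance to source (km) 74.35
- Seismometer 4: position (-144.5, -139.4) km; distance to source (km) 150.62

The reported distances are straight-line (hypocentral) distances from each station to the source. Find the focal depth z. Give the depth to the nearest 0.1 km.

Each station gives a sphere (x−x_i)² + (y−y_i)² + z² = d_i² (stations at z=0).
Subtracting the Seismometer 1 sphere from Seismometer 2 and Seismometer 3: z² cancels, leaving linear equations in x and y:
96.2 x − 140.8 y = 8904.27
-18.0 x − 226.0 y = 17033.45
Solving: x ≈ -15.898, y ≈ -74.103 km (keep extra digits for the depth step; rounded: -15.9, -74.1).
Then from the Seismometer 1 sphere: z² = 98.22² − (x + 56.3)² − (y − 4.2)² with x = -15.898, y = -74.103, so z ≈ 43.399 ≈ 43.4 km.

z ≈ 43.4 km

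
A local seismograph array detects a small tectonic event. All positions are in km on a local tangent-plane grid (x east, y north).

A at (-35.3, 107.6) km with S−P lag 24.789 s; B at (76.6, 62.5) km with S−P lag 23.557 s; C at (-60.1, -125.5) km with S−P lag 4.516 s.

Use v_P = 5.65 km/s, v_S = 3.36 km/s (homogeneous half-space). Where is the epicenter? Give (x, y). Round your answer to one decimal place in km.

x ≈ -34.8 km, y ≈ -97.9 km

Distance from S−P lag: d = Δt · v_P v_S / (v_P − v_S) = Δt · (5.65·3.36)/(5.65−3.36) ≈ 8.2900·Δt.
So d_A = 205.50, d_B = 195.29, d_C = 37.44 km.
Circle about each station: (x + 35.3)² + (y − 107.6)² = 205.50²; (x − 76.6)² + (y − 62.5)² = 195.29²; (x + 60.1)² + (y + 125.5)² = 37.44².
Subtracting pairs of circle equations eliminates x²+y² and gives linear equations (the radical axes):
223.8 x − 90.2 y = 1042.03
-49.6 x − 466.2 y = 47366.91
Solving the 2×2 system: x ≈ -34.8, y ≈ -97.9 km.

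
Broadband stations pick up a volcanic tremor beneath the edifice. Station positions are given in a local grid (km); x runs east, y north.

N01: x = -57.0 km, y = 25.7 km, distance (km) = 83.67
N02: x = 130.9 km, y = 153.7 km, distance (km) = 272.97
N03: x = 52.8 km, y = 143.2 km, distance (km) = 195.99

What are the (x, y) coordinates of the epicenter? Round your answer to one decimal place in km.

x ≈ -128.6 km, y ≈ 69.0 km

Circle about each station: (x + 57.0)² + (y − 25.7)² = 83.67²; (x − 130.9)² + (y − 153.7)² = 272.97²; (x − 52.8)² + (y − 143.2)² = 195.99².
Subtracting the N01 equation from the N02 and N03 equations removes the quadratic terms:
375.8 x + 256.0 y = -30662.94
219.6 x + 235.0 y = -12026.82
Solving the 2×2 system: x ≈ -128.6, y ≈ 69.0 km.
Check against N01 (with the unrounded x, y): √((x + 57.0)²+(y − 25.7)²) = 83.65 ≈ 83.67 km. ✓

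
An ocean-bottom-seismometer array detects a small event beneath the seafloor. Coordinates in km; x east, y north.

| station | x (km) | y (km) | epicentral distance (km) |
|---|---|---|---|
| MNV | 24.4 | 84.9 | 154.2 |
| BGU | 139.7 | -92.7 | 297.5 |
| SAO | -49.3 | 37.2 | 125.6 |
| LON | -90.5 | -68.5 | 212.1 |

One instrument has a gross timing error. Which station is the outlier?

BGU

Solve using three stations at a time. Using MNV, SAO, LON (subtract circle equations pairwise → linear system) gives (x, y) ≈ (-118.9, 141.6).
Distances from that point to each station vs reported:
  MNV: calculated 154.1 vs reported 154.2 → residual 0.1 km
  BGU: calculated 349.0 vs reported 297.5 → residual 51.5 km
  SAO: calculated 125.5 vs reported 125.6 → residual 0.1 km
  LON: calculated 212.0 vs reported 212.1 → residual 0.1 km
MNV, SAO, LON are mutually consistent (residuals ≈ 0); BGU is off by 51.5 km.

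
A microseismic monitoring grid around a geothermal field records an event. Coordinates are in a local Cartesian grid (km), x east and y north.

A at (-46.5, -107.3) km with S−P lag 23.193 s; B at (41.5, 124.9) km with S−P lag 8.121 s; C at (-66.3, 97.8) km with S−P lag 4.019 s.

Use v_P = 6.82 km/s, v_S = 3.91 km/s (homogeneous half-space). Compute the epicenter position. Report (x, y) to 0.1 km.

x ≈ -30.1 km, y ≈ 104.6 km

Distance from S−P lag: d = Δt · v_P v_S / (v_P − v_S) = Δt · (6.82·3.91)/(6.82−3.91) ≈ 9.1636·Δt.
So d_A = 212.53, d_B = 74.42, d_C = 36.83 km.
Circle about each station: (x + 46.5)² + (y + 107.3)² = 212.53²; (x − 41.5)² + (y − 124.9)² = 74.42²; (x + 66.3)² + (y − 97.8)² = 36.83².
Subtracting the A equation from the B and C equations removes the quadratic terms:
176.0 x + 464.4 y = 43277.38
-39.6 x + 410.2 y = 44097.54
Solving the 2×2 system: x ≈ -30.1, y ≈ 104.6 km.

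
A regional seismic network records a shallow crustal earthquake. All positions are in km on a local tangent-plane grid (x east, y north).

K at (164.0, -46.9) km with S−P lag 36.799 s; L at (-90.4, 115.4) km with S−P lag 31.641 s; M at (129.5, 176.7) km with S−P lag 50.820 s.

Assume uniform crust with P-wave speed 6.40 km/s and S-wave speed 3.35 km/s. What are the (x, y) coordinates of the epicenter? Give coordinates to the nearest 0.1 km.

Distance from S−P lag: d = Δt · v_P v_S / (v_P − v_S) = Δt · (6.40·3.35)/(6.40−3.35) ≈ 7.0295·Δt.
So d_K = 258.68, d_L = 222.42, d_M = 357.24 km.
Circle about each station: (x − 164.0)² + (y + 46.9)² = 258.68²; (x + 90.4)² + (y − 115.4)² = 222.42²; (x − 129.5)² + (y − 176.7)² = 357.24².
Subtracting pairs of circle equations eliminates x²+y² and gives linear equations (the radical axes):
-508.8 x + 324.6 y = 9838.40
-69.0 x + 447.2 y = -41807.55
Solving the 2×2 system: x ≈ -87.6, y ≈ -107.0 km.

(-87.6, -107.0)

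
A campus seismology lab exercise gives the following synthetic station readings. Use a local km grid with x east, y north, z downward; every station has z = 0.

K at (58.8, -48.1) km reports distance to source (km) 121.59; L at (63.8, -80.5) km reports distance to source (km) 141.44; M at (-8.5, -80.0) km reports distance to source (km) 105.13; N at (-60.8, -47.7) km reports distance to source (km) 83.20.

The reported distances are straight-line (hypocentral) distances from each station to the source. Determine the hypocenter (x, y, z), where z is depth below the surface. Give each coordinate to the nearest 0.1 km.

Each station gives a sphere (x−x_i)² + (y−y_i)² + z² = d_i² (stations at z=0).
Subtracting the K sphere from L and M: z² cancels, leaving linear equations in x and y:
10.0 x − 64.8 y = -441.51
-134.6 x − 63.8 y = 4433.01
Solving: x ≈ -33.699, y ≈ 1.613 km (keep extra digits for the depth step; rounded: -33.7, 1.6).
Then from the K sphere: z² = 121.59² − (x − 58.8)² − (y + 48.1)² with x = -33.699, y = 1.613, so z ≈ 61.292 ≈ 61.3 km.

x ≈ -33.7 km, y ≈ 1.6 km, depth ≈ 61.3 km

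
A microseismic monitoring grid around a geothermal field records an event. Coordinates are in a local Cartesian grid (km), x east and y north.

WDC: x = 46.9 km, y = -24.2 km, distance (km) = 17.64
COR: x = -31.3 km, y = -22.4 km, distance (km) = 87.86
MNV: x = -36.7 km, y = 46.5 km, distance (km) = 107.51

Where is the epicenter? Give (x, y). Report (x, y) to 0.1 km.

Circle about each station: (x − 46.9)² + (y + 24.2)² = 17.64²; (x + 31.3)² + (y + 22.4)² = 87.86²; (x + 36.7)² + (y − 46.5)² = 107.51².
Subtracting the WDC equation from the COR and MNV equations removes the quadratic terms:
-156.4 x + 3.6 y = -8712.01
-167.2 x + 141.4 y = -10523.34
Solving the 2×2 system: x ≈ 55.5, y ≈ -8.8 km.

x ≈ 55.5 km, y ≈ -8.8 km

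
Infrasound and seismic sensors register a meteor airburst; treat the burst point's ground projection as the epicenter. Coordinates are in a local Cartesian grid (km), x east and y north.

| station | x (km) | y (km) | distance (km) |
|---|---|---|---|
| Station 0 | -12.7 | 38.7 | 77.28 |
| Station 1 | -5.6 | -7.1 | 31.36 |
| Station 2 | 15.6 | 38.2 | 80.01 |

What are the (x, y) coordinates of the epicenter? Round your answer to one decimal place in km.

Circle about each station: (x + 12.7)² + (y − 38.7)² = 77.28²; (x + 5.6)² + (y + 7.1)² = 31.36²; (x − 15.6)² + (y − 38.2)² = 80.01².
Subtracting pairs of circle equations eliminates x²+y² and gives linear equations (the radical axes):
14.2 x − 91.6 y = 3411.54
56.6 x − 1.0 y = -385.78
Solving the 2×2 system: x ≈ -7.5, y ≈ -38.4 km.

(-7.5, -38.4)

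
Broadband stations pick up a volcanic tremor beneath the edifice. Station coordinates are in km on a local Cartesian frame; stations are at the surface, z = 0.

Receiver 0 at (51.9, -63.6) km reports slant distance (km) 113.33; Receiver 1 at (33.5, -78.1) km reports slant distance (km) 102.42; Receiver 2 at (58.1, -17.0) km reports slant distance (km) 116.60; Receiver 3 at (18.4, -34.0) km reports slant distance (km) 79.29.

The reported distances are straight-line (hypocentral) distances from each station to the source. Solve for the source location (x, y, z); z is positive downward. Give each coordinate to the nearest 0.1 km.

(-50.0, -34.4, 40.1)

Each station gives a sphere (x−x_i)² + (y−y_i)² + z² = d_i² (stations at z=0).
Subtracting the Receiver 0 sphere from Receiver 1 and Receiver 2: z² cancels, leaving linear equations in x and y:
-36.8 x − 29.0 y = 2837.12
12.4 x + 93.2 y = -3825.83
Solving: x ≈ -49.988, y ≈ -34.399 km (keep extra digits for the depth step; rounded: -50.0, -34.4).
Then from the Receiver 0 sphere: z² = 113.33² − (x − 51.9)² − (y + 63.6)² with x = -49.988, y = -34.399, so z ≈ 40.123 ≈ 40.1 km.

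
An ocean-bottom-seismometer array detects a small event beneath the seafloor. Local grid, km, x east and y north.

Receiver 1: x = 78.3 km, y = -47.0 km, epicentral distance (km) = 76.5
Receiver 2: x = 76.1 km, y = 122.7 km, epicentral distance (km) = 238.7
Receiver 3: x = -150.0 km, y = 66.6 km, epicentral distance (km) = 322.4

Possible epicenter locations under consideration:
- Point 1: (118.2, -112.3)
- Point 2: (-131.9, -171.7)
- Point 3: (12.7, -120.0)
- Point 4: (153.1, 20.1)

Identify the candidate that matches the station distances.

For each candidate, compare |candidate − station| to the reported distance:
Point 1: residuals Receiver 1 0.0, Receiver 2 0.0, Receiver 3 0.0 → max 0.0 km
Point 2: residuals Receiver 1 167.9, Receiver 2 121.8, Receiver 3 83.4 → max 167.9 km
Point 3: residuals Receiver 1 21.6, Receiver 2 12.1, Receiver 3 74.8 → max 74.8 km
Point 4: residuals Receiver 1 24.0, Receiver 2 110.4, Receiver 3 15.8 → max 110.4 km
Only Point 1 has all residuals ≈ 0.

Point 1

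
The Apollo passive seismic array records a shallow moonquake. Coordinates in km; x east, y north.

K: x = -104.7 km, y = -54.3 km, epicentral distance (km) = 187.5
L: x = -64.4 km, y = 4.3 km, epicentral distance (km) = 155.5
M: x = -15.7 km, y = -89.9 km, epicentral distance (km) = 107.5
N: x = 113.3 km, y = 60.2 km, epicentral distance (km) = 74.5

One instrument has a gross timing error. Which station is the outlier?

N

Solve using three stations at a time. Using K, L, M (subtract circle equations pairwise → linear system) gives (x, y) ≈ (82.7, -46.4).
Distances from that point to each station vs reported:
  K: calculated 187.6 vs reported 187.5 → residual 0.1 km
  L: calculated 155.6 vs reported 155.5 → residual 0.1 km
  M: calculated 107.6 vs reported 107.5 → residual 0.1 km
  N: calculated 110.9 vs reported 74.5 → residual 36.4 km
K, L, M are mutually consistent (residuals ≈ 0); N is off by 36.4 km.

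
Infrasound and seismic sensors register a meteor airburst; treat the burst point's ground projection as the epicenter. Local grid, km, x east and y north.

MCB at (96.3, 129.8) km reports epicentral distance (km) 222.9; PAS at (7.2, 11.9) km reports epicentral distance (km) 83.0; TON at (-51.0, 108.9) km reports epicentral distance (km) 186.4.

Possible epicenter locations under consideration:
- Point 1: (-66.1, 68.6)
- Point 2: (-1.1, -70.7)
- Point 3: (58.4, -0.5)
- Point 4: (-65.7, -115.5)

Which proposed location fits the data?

For each candidate, compare |candidate − station| to the reported distance:
Point 1: residuals MCB 49.4, PAS 9.7, TON 143.4 → max 143.4 km
Point 2: residuals MCB 0.0, PAS 0.0, TON 0.0 → max 0.0 km
Point 3: residuals MCB 87.2, PAS 30.3, TON 31.7 → max 87.2 km
Point 4: residuals MCB 71.1, PAS 63.8, TON 38.5 → max 71.1 km
Only Point 2 has all residuals ≈ 0.

Point 2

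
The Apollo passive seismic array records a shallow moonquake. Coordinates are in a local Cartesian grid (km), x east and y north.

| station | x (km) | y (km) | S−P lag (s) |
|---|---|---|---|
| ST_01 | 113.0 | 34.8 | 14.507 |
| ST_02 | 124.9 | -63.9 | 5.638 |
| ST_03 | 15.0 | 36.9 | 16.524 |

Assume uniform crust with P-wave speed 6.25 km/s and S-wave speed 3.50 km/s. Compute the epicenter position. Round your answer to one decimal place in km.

Distance from S−P lag: d = Δt · v_P v_S / (v_P − v_S) = Δt · (6.25·3.50)/(6.25−3.50) ≈ 7.9545·Δt.
So d_ST_01 = 115.40, d_ST_02 = 44.85, d_ST_03 = 131.44 km.
Circle about each station: (x − 113.0)² + (y − 34.8)² = 115.40²; (x − 124.9)² + (y + 63.9)² = 44.85²; (x − 15.0)² + (y − 36.9)² = 131.44².
Subtracting the ST_01 equation from the ST_02 and ST_03 equations removes the quadratic terms:
23.8 x − 197.4 y = 17008.82
-196.0 x + 4.2 y = -16352.74
Solving the 2×2 system: x ≈ 81.8, y ≈ -76.3 km.

x ≈ 81.8 km, y ≈ -76.3 km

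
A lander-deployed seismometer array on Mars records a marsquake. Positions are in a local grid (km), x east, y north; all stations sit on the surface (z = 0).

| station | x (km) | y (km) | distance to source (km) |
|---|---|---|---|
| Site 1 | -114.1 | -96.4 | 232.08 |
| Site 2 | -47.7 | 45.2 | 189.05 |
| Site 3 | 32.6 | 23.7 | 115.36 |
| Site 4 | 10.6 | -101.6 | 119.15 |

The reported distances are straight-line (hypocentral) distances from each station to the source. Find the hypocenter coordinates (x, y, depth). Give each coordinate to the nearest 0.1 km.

x ≈ 109.3 km, y ≈ -50.8 km, depth ≈ 43.3 km

Each station gives a sphere (x−x_i)² + (y−y_i)² + z² = d_i² (stations at z=0).
Subtracting the Site 1 sphere from Site 2 and Site 3: z² cancels, leaving linear equations in x and y:
132.8 x + 283.2 y = 127.78
293.4 x + 240.2 y = 19865.88
Solving: x ≈ 109.300, y ≈ -50.802 km (keep extra digits for the depth step; rounded: 109.3, -50.8).
Then from the Site 1 sphere: z² = 232.08² − (x + 114.1)² − (y + 96.4)² with x = 109.300, y = -50.802, so z ≈ 43.294 ≈ 43.3 km.
Check against Site 4 (with the unrounded solution): distance 119.15 ≈ 119.15 km. ✓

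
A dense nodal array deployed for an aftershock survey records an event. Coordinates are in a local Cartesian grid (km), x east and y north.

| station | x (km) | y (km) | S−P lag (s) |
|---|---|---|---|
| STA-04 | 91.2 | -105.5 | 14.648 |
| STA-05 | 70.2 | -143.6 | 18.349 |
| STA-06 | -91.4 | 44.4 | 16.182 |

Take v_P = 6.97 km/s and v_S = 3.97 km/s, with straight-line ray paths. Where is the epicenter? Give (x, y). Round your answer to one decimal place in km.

x ≈ 56.6 km, y ≈ 25.1 km

Distance from S−P lag: d = Δt · v_P v_S / (v_P − v_S) = Δt · (6.97·3.97)/(6.97−3.97) ≈ 9.2236·Δt.
So d_STA-04 = 135.11, d_STA-05 = 169.24, d_STA-06 = 149.26 km.
Circle about each station: (x − 91.2)² + (y + 105.5)² = 135.11²; (x − 70.2)² + (y + 143.6)² = 169.24²; (x + 91.4)² + (y − 44.4)² = 149.26².
Subtracting the STA-04 equation from the STA-05 and STA-06 equations removes the quadratic terms:
-42.0 x − 76.2 y = -4286.16
-365.2 x + 299.8 y = -13146.21
Solving the 2×2 system: x ≈ 56.6, y ≈ 25.1 km.
Check against STA-04 (with the unrounded x, y): √((x − 91.2)²+(y + 105.5)²) = 135.08 ≈ 135.11 km. ✓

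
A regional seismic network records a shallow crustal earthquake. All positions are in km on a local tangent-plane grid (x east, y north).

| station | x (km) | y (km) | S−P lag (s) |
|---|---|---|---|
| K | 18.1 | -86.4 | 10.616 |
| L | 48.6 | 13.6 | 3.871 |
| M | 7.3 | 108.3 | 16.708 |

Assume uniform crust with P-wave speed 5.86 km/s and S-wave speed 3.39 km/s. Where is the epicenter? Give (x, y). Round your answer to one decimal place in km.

(63.2, -13.9)

Distance from S−P lag: d = Δt · v_P v_S / (v_P − v_S) = Δt · (5.86·3.39)/(5.86−3.39) ≈ 8.0427·Δt.
So d_K = 85.38, d_L = 31.13, d_M = 134.38 km.
Circle about each station: (x − 18.1)² + (y + 86.4)² = 85.38²; (x − 48.6)² + (y − 13.6)² = 31.13²; (x − 7.3)² + (y − 108.3)² = 134.38².
Subtracting the K equation from the L and M equations removes the quadratic terms:
61.0 x + 200.0 y = 1075.02
-21.6 x + 389.4 y = -6778.63
Solving the 2×2 system: x ≈ 63.2, y ≈ -13.9 km.
Check against K (with the unrounded x, y): √((x − 18.1)²+(y + 86.4)²) = 85.38 ≈ 85.38 km. ✓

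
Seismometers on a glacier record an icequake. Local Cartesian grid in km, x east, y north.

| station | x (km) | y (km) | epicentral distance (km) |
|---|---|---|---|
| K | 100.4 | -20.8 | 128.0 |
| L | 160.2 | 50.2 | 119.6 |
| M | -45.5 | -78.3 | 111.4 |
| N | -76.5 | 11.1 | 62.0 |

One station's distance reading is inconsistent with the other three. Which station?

L

Solve using three stations at a time. Using K, M, N (subtract circle equations pairwise → linear system) gives (x, y) ≈ (-17.3, 29.5).
Distances from that point to each station vs reported:
  K: calculated 128.0 vs reported 128.0 → residual 0.0 km
  L: calculated 178.7 vs reported 119.6 → residual 59.1 km
  M: calculated 111.4 vs reported 111.4 → residual 0.0 km
  N: calculated 62.0 vs reported 62.0 → residual 0.0 km
K, M, N are mutually consistent (residuals ≈ 0); L is off by 59.1 km.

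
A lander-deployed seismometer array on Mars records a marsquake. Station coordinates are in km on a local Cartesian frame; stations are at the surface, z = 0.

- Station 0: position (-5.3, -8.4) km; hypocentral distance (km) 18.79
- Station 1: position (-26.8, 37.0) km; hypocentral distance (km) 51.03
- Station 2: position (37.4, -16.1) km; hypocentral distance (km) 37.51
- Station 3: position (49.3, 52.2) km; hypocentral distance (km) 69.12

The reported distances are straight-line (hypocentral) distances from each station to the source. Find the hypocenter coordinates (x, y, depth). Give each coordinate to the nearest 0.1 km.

x ≈ 5.9 km, y ≈ -0.1 km, depth ≈ 12.6 km

Each station gives a sphere (x−x_i)² + (y−y_i)² + z² = d_i² (stations at z=0).
Subtracting the Station 0 sphere from Station 1 and Station 2: z² cancels, leaving linear equations in x and y:
-43.0 x + 90.8 y = -262.41
85.4 x − 15.4 y = 505.38
Solving: x ≈ 5.901, y ≈ -0.096 km (keep extra digits for the depth step; rounded: 5.9, -0.1).
Then from the Station 0 sphere: z² = 18.79² − (x + 5.3)² − (y + 8.4)² with x = 5.901, y = -0.096, so z ≈ 12.595 ≈ 12.6 km.
Check against Station 3 (with the unrounded solution): distance 69.12 ≈ 69.12 km. ✓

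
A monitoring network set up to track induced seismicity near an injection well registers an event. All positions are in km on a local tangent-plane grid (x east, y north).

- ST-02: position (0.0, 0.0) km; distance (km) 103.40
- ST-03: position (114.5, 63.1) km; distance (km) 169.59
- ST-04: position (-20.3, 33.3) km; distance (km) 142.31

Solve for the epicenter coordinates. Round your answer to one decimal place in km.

Circle about each station: x² + y² = 103.40²; (x − 114.5)² + (y − 63.1)² = 169.59²; (x + 20.3)² + (y − 33.3)² = 142.31².
Subtracting the ST-02 equation from the ST-03 and ST-04 equations removes the quadratic terms:
229.0 x + 126.2 y = -977.35
-40.6 x + 66.6 y = -8039.60
Solving the 2×2 system: x ≈ 46.6, y ≈ -92.3 km.

x ≈ 46.6 km, y ≈ -92.3 km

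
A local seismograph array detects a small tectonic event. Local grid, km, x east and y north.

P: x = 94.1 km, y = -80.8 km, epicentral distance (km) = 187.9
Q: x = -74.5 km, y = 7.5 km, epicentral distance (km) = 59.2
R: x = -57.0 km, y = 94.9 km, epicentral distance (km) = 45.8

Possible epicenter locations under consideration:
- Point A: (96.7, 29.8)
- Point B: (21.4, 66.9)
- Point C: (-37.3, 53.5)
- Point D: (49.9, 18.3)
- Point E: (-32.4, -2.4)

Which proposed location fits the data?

For each candidate, compare |candidate − station| to the reported distance:
Point A: residuals P 77.3, Q 113.4, R 121.1 → max 121.1 km
Point B: residuals P 23.3, Q 53.6, R 37.4 → max 53.6 km
Point C: residuals P 0.0, Q 0.0, R 0.0 → max 0.0 km
Point D: residuals P 79.4, Q 65.7, R 85.7 → max 85.7 km
Point E: residuals P 39.1, Q 16.0, R 54.6 → max 54.6 km
Only Point C has all residuals ≈ 0.

Point C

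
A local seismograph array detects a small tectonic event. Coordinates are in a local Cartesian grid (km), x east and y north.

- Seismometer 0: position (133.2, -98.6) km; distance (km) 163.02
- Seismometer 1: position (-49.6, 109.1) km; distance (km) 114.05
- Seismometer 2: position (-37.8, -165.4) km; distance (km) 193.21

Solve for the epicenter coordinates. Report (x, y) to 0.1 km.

Circle about each station: (x − 133.2)² + (y + 98.6)² = 163.02²; (x + 49.6)² + (y − 109.1)² = 114.05²; (x + 37.8)² + (y + 165.4)² = 193.21².
Subtracting the Seismometer 0 equation from the Seismometer 1 and Seismometer 2 equations removes the quadratic terms:
-365.6 x + 415.4 y = 466.89
-342.0 x − 133.6 y = -9432.78
Solving the 2×2 system: x ≈ 20.2, y ≈ 18.9 km.

20.2 km east, 18.9 km north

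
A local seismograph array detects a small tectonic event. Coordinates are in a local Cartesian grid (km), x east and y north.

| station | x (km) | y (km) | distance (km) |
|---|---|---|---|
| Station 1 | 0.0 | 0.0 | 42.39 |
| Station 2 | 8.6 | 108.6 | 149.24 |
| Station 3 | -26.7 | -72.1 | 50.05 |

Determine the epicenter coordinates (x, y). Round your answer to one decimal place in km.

Circle about each station: x² + y² = 42.39²; (x − 8.6)² + (y − 108.6)² = 149.24²; (x + 26.7)² + (y + 72.1)² = 50.05².
Subtracting the Station 1 equation from the Station 2 and Station 3 equations removes the quadratic terms:
17.2 x + 217.2 y = -8607.75
-53.4 x − 144.2 y = 5203.21
Solving the 2×2 system: x ≈ 12.2, y ≈ -40.6 km.

(12.2, -40.6)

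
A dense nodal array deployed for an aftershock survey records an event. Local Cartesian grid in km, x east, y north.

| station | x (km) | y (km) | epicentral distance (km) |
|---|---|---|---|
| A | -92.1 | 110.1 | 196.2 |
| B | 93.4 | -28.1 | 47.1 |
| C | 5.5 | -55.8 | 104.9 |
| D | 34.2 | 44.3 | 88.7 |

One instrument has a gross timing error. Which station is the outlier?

D

Solve using three stations at a time. Using A, B, C (subtract circle equations pairwise → linear system) gives (x, y) ≈ (80.8, 17.3).
Distances from that point to each station vs reported:
  A: calculated 196.2 vs reported 196.2 → residual 0.0 km
  B: calculated 47.1 vs reported 47.1 → residual 0.0 km
  C: calculated 104.9 vs reported 104.9 → residual 0.0 km
  D: calculated 53.8 vs reported 88.7 → residual 34.9 km
A, B, C are mutually consistent (residuals ≈ 0); D is off by 34.9 km.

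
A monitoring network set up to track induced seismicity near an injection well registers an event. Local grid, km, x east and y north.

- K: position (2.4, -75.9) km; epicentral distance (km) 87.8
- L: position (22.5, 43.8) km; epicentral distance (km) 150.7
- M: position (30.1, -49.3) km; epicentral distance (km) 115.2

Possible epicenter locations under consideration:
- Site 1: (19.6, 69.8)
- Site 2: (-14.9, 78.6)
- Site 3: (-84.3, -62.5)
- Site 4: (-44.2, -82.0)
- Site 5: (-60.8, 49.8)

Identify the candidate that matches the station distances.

For each candidate, compare |candidate − station| to the reported distance:
Site 1: residuals K 58.9, L 124.5, M 4.4 → max 124.5 km
Site 2: residuals K 67.7, L 99.6, M 20.4 → max 99.6 km
Site 3: residuals K 0.1, L 0.0, M 0.0 → max 0.1 km
Site 4: residuals K 40.8, L 8.3, M 34.0 → max 40.8 km
Site 5: residuals K 52.9, L 67.2, M 19.3 → max 67.2 km
Only Site 3 has all residuals ≈ 0.

Site 3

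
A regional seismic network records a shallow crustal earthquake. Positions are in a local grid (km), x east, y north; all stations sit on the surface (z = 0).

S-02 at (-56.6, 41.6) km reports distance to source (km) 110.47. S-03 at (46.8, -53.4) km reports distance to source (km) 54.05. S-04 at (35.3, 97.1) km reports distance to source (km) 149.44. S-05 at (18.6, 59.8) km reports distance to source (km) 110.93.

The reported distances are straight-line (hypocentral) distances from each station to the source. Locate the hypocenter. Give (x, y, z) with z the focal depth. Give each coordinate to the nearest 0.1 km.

x ≈ 3.6 km, y ≈ -45.5 km, depth ≈ 31.5 km

Each station gives a sphere (x−x_i)² + (y−y_i)² + z² = d_i² (stations at z=0).
Subtracting the S-02 sphere from S-03 and S-04: z² cancels, leaving linear equations in x and y:
206.8 x − 190.0 y = 9389.90
183.8 x + 111.0 y = -4388.31
Solving: x ≈ 3.602, y ≈ -45.500 km (keep extra digits for the depth step; rounded: 3.6, -45.5).
Then from the S-02 sphere: z² = 110.47² − (x + 56.6)² − (y − 41.6)² with x = 3.602, y = -45.500, so z ≈ 31.511 ≈ 31.5 km.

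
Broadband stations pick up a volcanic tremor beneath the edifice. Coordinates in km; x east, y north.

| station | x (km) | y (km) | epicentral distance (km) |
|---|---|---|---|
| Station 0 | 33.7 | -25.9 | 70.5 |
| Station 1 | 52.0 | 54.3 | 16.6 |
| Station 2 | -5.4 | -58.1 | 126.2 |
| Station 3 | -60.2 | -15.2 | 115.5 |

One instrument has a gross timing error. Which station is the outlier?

Solve using three stations at a time. Using Station 0, Station 1, Station 3 (subtract circle equations pairwise → linear system) gives (x, y) ≈ (38.7, 44.4).
Distances from that point to each station vs reported:
  Station 0: calculated 70.5 vs reported 70.5 → residual 0.0 km
  Station 1: calculated 16.6 vs reported 16.6 → residual 0.0 km
  Station 2: calculated 111.6 vs reported 126.2 → residual 14.6 km
  Station 3: calculated 115.5 vs reported 115.5 → residual 0.0 km
Station 0, Station 1, Station 3 are mutually consistent (residuals ≈ 0); Station 2 is off by 14.6 km.

Station 2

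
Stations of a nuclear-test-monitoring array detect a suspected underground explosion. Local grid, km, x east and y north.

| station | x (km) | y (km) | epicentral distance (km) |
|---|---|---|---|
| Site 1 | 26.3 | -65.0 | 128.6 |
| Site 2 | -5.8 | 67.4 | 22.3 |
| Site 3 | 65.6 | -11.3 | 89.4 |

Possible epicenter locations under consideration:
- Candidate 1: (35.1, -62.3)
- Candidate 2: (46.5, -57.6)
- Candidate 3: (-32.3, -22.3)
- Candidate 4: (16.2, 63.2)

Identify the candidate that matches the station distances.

Candidate 4

For each candidate, compare |candidate − station| to the reported distance:
Candidate 1: residuals Site 1 119.4, Site 2 113.7, Site 3 30.0 → max 119.4 km
Candidate 2: residuals Site 1 107.1, Site 2 113.2, Site 3 39.3 → max 113.2 km
Candidate 3: residuals Site 1 56.1, Site 2 71.2, Site 3 9.1 → max 71.2 km
Candidate 4: residuals Site 1 0.0, Site 2 0.1, Site 3 0.0 → max 0.1 km
Only Candidate 4 has all residuals ≈ 0.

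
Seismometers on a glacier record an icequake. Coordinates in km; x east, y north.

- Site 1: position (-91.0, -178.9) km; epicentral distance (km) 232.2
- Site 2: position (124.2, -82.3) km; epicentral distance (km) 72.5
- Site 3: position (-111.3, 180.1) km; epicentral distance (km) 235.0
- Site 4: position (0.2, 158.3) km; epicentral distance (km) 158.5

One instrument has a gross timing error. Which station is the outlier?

Site 2

Solve using three stations at a time. Using Site 1, Site 3, Site 4 (subtract circle equations pairwise → linear system) gives (x, y) ≈ (47.8, 7.2).
Distances from that point to each station vs reported:
  Site 1: calculated 232.1 vs reported 232.2 → residual 0.1 km
  Site 2: calculated 117.7 vs reported 72.5 → residual 45.2 km
  Site 3: calculated 234.9 vs reported 235.0 → residual 0.1 km
  Site 4: calculated 158.4 vs reported 158.5 → residual 0.1 km
Site 1, Site 3, Site 4 are mutually consistent (residuals ≈ 0); Site 2 is off by 45.2 km.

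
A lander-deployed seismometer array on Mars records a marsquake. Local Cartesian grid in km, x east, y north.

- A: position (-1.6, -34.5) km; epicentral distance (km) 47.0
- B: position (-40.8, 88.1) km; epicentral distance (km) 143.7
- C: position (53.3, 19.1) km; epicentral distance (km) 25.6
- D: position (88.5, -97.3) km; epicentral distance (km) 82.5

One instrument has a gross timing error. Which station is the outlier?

Solve using three stations at a time. Using A, B, D (subtract circle equations pairwise → linear system) gives (x, y) ≈ (44.9, -27.3).
Distances from that point to each station vs reported:
  A: calculated 47.0 vs reported 47.0 → residual 0.0 km
  B: calculated 143.7 vs reported 143.7 → residual 0.0 km
  C: calculated 47.2 vs reported 25.6 → residual 21.6 km
  D: calculated 82.5 vs reported 82.5 → residual 0.0 km
A, B, D are mutually consistent (residuals ≈ 0); C is off by 21.6 km.

C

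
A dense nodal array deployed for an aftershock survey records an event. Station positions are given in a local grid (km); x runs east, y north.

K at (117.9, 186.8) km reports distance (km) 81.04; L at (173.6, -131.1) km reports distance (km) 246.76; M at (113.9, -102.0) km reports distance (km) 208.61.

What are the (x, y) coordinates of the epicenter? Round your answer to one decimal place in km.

(107.0, 106.5)

Circle about each station: (x − 117.9)² + (y − 186.8)² = 81.04²; (x − 173.6)² + (y + 131.1)² = 246.76²; (x − 113.9)² + (y + 102.0)² = 208.61².
Subtracting the K equation from the L and M equations removes the quadratic terms:
111.4 x − 635.8 y = -55793.50
-8.0 x − 577.6 y = -62368.09
Solving the 2×2 system: x ≈ 107.0, y ≈ 106.5 km.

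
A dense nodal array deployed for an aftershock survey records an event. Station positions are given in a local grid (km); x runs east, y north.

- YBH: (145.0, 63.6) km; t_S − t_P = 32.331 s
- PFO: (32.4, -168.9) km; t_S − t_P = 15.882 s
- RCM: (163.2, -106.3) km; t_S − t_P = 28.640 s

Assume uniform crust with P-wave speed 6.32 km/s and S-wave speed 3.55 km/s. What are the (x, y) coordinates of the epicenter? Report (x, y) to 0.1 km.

Distance from S−P lag: d = Δt · v_P v_S / (v_P − v_S) = Δt · (6.32·3.55)/(6.32−3.55) ≈ 8.0996·Δt.
So d_YBH = 261.87, d_PFO = 128.64, d_RCM = 231.97 km.
Circle about each station: (x − 145.0)² + (y − 63.6)² = 261.87²; (x − 32.4)² + (y + 168.9)² = 128.64²; (x − 163.2)² + (y + 106.3)² = 231.97².
Subtracting pairs of circle equations eliminates x²+y² and gives linear equations (the radical axes):
-225.2 x − 465.0 y = 56534.66
36.4 x − 339.8 y = 27629.79
Solving the 2×2 system: x ≈ -68.1, y ≈ -88.6 km.

x ≈ -68.1 km, y ≈ -88.6 km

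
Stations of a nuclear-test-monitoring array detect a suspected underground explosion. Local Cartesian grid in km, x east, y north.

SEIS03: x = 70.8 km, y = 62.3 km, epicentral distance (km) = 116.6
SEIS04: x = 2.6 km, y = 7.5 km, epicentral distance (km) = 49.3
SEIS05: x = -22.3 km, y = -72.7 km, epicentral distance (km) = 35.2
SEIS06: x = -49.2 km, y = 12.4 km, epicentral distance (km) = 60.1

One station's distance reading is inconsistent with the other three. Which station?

Solve using three stations at a time. Using SEIS04, SEIS05, SEIS06 (subtract circle equations pairwise → linear system) gives (x, y) ≈ (-16.4, -38.0).
Distances from that point to each station vs reported:
  SEIS03: calculated 132.9 vs reported 116.6 → residual 16.3 km
  SEIS04: calculated 49.3 vs reported 49.3 → residual 0.0 km
  SEIS05: calculated 35.2 vs reported 35.2 → residual 0.0 km
  SEIS06: calculated 60.1 vs reported 60.1 → residual 0.0 km
SEIS04, SEIS05, SEIS06 are mutually consistent (residuals ≈ 0); SEIS03 is off by 16.3 km.

SEIS03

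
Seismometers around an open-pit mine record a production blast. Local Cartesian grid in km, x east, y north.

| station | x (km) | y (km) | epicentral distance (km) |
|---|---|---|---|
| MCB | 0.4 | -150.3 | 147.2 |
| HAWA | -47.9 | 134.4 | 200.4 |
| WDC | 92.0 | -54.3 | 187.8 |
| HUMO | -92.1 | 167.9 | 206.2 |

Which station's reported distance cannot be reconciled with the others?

HAWA

Solve using three stations at a time. Using MCB, WDC, HUMO (subtract circle equations pairwise → linear system) gives (x, y) ≈ (-95.1, -38.3).
Distances from that point to each station vs reported:
  MCB: calculated 147.2 vs reported 147.2 → residual 0.0 km
  HAWA: calculated 179.0 vs reported 200.4 → residual 21.4 km
  WDC: calculated 187.8 vs reported 187.8 → residual 0.0 km
  HUMO: calculated 206.2 vs reported 206.2 → residual 0.0 km
MCB, WDC, HUMO are mutually consistent (residuals ≈ 0); HAWA is off by 21.4 km.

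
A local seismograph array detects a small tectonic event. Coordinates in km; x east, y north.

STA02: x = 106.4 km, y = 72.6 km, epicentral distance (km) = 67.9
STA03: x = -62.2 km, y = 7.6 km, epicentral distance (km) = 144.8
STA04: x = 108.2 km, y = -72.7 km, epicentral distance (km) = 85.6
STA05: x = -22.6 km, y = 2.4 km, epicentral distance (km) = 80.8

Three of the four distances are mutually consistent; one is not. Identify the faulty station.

STA05

Solve using three stations at a time. Using STA02, STA03, STA04 (subtract circle equations pairwise → linear system) gives (x, y) ≈ (82.6, 9.0).
Distances from that point to each station vs reported:
  STA02: calculated 67.9 vs reported 67.9 → residual 0.0 km
  STA03: calculated 144.8 vs reported 144.8 → residual 0.0 km
  STA04: calculated 85.6 vs reported 85.6 → residual 0.0 km
  STA05: calculated 105.4 vs reported 80.8 → residual 24.6 km
STA02, STA03, STA04 are mutually consistent (residuals ≈ 0); STA05 is off by 24.6 km.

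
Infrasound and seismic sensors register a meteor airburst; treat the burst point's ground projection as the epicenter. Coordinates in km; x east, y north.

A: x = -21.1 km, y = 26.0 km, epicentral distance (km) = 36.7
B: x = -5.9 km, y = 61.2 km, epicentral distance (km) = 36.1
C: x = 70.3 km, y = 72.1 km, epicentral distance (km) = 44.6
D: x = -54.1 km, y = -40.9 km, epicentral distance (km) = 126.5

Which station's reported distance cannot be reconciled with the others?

A

Solve using three stations at a time. Using B, C, D (subtract circle equations pairwise → linear system) gives (x, y) ≈ (29.5, 54.0).
Distances from that point to each station vs reported:
  A: calculated 57.9 vs reported 36.7 → residual 21.2 km
  B: calculated 36.1 vs reported 36.1 → residual 0.0 km
  C: calculated 44.6 vs reported 44.6 → residual 0.0 km
  D: calculated 126.5 vs reported 126.5 → residual 0.0 km
B, C, D are mutually consistent (residuals ≈ 0); A is off by 21.2 km.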